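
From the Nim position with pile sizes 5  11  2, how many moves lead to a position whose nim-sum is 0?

1

In binary:
  0101  (5)
  1011  (11)
  0010  (2)
  ----
  1100  (12)
The overall nim-sum is X = 12. A pile of size p has a winning move iff p XOR X < p (reduce it to p XOR X).
  5: 5 XOR 12 = 9 ≥ 5 — no move.
  11: 11 XOR 12 = 7 < 11 — winning move (to 7).
  2: 2 XOR 12 = 14 ≥ 2 — no move.
That gives 1 winning move.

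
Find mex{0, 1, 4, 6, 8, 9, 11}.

The values 0, 1 are all present; 2 is the first non-negative integer missing from the set.

2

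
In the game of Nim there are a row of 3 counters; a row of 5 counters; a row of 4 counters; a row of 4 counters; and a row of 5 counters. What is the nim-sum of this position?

3

Write each in binary and XOR column by column:
  011  (3)
  101  (5)
  100  (4)
  100  (4)
  101  (5)
  ---
  011  (3)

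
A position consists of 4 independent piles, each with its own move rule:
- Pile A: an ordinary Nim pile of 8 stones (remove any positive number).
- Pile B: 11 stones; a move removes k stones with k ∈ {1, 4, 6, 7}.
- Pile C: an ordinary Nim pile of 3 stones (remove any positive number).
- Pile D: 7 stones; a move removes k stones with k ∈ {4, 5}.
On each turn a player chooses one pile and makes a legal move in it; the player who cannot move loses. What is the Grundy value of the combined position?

11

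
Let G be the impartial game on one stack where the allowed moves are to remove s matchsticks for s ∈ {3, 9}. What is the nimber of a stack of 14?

0

Build the Grundy sequence with g(k) = mex{g(k−s) : s ∈ {3, 9}, s ≤ k}:
g(0) = mex{} = 0
g(1) = mex{} = 0
g(2) = mex{} = 0
g(3) = mex{0} = 1
g(4) = mex{0} = 1
g(5) = mex{0} = 1
g(6) = mex{1} = 0
g(7) = mex{1} = 0
g(8) = mex{1} = 0
g(9) = mex{0} = 1
g(10) = mex{0} = 1
g(11) = mex{0} = 1
g(12) = mex{1} = 0
g(13) = mex{1} = 0
g(14) = mex{1} = 0
So g(14) = 0.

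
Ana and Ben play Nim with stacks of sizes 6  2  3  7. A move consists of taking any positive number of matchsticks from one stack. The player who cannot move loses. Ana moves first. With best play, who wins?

Ben wins

Bitwise XOR of the heap sizes:
  110  (6)
  010  (2)
  011  (3)
  111  (7)
  ---
  000  (0)
The nim-sum is 0, so this is a P-position: the player to move is in a losing position under optimal play; Ana is about to move from it and so loses — Ben wins.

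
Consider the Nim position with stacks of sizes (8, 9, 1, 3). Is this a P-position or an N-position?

In binary:
  1000  (8)
  1001  (9)
  0001  (1)
  0011  (3)
  ----
  0011  (3)
The nim-sum is 3 ≠ 0, so this is an N-position: the player to move can win.

N-position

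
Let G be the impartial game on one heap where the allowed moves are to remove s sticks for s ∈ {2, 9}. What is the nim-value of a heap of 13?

1

Compute g(0), g(1), … for moves {2, 9}:
k:     0  1  2  3  4  5  6  7  8  9 10 11 12 13
g(k):  0  0  1  1  0  0  1  1  0  2  1  0  0  1
So g(13) = 1.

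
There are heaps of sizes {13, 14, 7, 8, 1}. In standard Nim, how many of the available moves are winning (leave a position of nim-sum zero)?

3

Nim-sum: 13 ^ 14 ^ 7 ^ 8 ^ 1 = 13.
The overall nim-sum is X = 13. A heap of size p has a winning move iff p XOR X < p (reduce it to p XOR X).
  13: 13 XOR 13 = 0 < 13 — winning move (to 0).
  14: 14 XOR 13 = 3 < 14 — winning move (to 3).
  7: 7 XOR 13 = 10 ≥ 7 — no move.
  8: 8 XOR 13 = 5 < 8 — winning move (to 5).
  1: 1 XOR 13 = 12 ≥ 1 — no move.
That gives 3 winning moves.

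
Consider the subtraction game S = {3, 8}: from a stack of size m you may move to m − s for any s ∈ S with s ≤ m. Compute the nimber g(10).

Build the Grundy sequence with g(k) = mex{g(k−s) : s ∈ {3, 8}, s ≤ k}:
k:     0  1  2  3  4  5  6  7  8  9 10
g(k):  0  0  0  1  1  1  0  0  2  1  1
So g(10) = 1.

1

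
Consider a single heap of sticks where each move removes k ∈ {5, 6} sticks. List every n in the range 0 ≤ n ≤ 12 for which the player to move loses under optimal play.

Grundy values for subtraction set {5, 6}:
k:     0  1  2  3  4  5  6  7  8  9 10 11 12
g(k):  0  0  0  0  0  1  1  1  1  1  2  0  0
The P-positions (g = 0) in 0..12 are 0, 1, 2, 3, 4, 11, 12.

0, 1, 2, 3, 4, 11, 12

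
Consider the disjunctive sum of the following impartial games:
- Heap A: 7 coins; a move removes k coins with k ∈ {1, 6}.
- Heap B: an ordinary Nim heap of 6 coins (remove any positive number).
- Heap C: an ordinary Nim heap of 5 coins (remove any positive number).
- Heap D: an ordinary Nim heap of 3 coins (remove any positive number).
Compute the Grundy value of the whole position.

0

Build the Grundy sequence for heap A with g(k) = mex{g(k−s) : s ∈ {1, 6}, s ≤ k}:
k:     0  1  2  3  4  5  6  7
g(k):  0  1  0  1  0  1  2  0
So g(7) = 0.
Heap B is a plain Nim heap of size 6, so its Grundy value is 6.
Heap C is a plain Nim heap of size 5, so its Grundy value is 5.
Heap D is a plain Nim heap of size 3, so its Grundy value is 3.
The value of a disjunctive sum is the nim-sum of the parts.
Combined value = 0 XOR 6 XOR 5 XOR 3 = 0.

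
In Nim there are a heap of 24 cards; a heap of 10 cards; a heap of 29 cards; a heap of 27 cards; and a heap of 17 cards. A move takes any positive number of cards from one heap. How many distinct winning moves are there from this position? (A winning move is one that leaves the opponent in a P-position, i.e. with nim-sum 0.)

Compute the nim-sum pairwise:
24 ^ 10 = 18
18 ^ 29 = 15
15 ^ 27 = 20
20 ^ 17 = 5
The overall nim-sum is X = 5. A heap of size p has a winning move iff p XOR X < p (reduce it to p XOR X).
  24: 24 XOR 5 = 29 ≥ 24 — no move.
  10: 10 XOR 5 = 15 ≥ 10 — no move.
  29: 29 XOR 5 = 24 < 29 — winning move (to 24).
  27: 27 XOR 5 = 30 ≥ 27 — no move.
  17: 17 XOR 5 = 20 ≥ 17 — no move.
That gives 1 winning move.

1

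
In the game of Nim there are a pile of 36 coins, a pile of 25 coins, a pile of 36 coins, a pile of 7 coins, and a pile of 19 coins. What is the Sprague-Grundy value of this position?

13

Nim-sum: 36 XOR 25 XOR 36 XOR 7 XOR 19 = 13.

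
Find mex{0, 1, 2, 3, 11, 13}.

The values 0, 1, 2, 3 are all present; 4 is the first non-negative integer missing from the set.

4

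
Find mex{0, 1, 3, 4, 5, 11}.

2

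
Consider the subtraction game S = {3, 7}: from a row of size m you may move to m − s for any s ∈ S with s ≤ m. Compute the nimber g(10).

Build the Grundy sequence with g(k) = mex{g(k−s) : s ∈ {3, 7}, s ≤ k}:
k:     0  1  2  3  4  5  6  7  8  9 10
g(k):  0  0  0  1  1  1  0  2  2  1  0
So g(10) = 0.

0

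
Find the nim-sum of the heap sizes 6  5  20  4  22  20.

17

Compute the nim-sum pairwise:
6 XOR 5 = 3
3 XOR 20 = 23
23 XOR 4 = 19
19 XOR 22 = 5
5 XOR 20 = 17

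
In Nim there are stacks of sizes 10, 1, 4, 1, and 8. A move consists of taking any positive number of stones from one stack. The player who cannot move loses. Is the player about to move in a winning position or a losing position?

Winning position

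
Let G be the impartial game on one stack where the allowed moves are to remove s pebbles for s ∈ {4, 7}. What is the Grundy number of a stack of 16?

1

Compute g(0), g(1), … for moves {4, 7}:
k:     0  1  2  3  4  5  6  7  8  9 10 11 12 13 14 15 16
g(k):  0  0  0  0  1  1  1  1  2  2  2  0  0  0  0  1  1
So g(16) = 1.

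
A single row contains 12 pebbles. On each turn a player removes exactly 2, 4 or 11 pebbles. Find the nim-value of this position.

3

Grundy values for subtraction set {2, 4, 11}:
k:     0  1  2  3  4  5  6  7  8  9 10 11 12
g(k):  0  0  1  1  2  2  0  0  1  1  2  2  3
So g(12) = 3.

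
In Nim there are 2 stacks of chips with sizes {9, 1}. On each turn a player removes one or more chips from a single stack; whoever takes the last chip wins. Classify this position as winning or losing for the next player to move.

Compute the nim-sum pairwise:
9 ^ 1 = 8
The nim-sum is 8 ≠ 0, so this is an N-position: the player to move can win.

Winning position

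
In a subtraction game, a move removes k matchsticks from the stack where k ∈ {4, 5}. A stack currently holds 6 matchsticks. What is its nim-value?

1

Grundy values for subtraction set {4, 5}:
g(0) = mex{} = 0
g(1) = mex{} = 0
g(2) = mex{} = 0
g(3) = mex{} = 0
g(4) = mex{0} = 1
g(5) = mex{0} = 1
g(6) = mex{0} = 1
So g(6) = 1.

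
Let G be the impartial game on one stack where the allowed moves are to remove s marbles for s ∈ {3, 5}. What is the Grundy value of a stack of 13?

Build the Grundy sequence with g(k) = mex{g(k−s) : s ∈ {3, 5}, s ≤ k}:
g(0) = mex{} = 0
g(1) = mex{} = 0
g(2) = mex{} = 0
g(3) = mex{0} = 1
g(4) = mex{0} = 1
g(5) = mex{0} = 1
g(6) = mex{0,1} = 2
g(7) = mex{0,1} = 2
g(8) = mex{1} = 0
g(9) = mex{1,2} = 0
g(10) = mex{1,2} = 0
g(11) = mex{0,2} = 1
g(12) = mex{0,2} = 1
g(13) = mex{0} = 1
So g(13) = 1.

1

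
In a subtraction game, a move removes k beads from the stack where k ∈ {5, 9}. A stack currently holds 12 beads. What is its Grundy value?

2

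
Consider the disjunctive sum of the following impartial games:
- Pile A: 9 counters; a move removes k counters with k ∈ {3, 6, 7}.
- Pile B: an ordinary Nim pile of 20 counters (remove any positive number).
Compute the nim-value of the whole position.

Build the Grundy sequence for pile A with g(k) = mex{g(k−s) : s ∈ {3, 6, 7}, s ≤ k}:
g(0) = mex{} = 0
g(1) = mex{} = 0
g(2) = mex{} = 0
g(3) = mex{0} = 1
g(4) = mex{0} = 1
g(5) = mex{0} = 1
g(6) = mex{0,1} = 2
g(7) = mex{0,1} = 2
g(8) = mex{0,1} = 2
g(9) = mex{0,1,2} = 3
So g(9) = 3.
Pile B is a plain Nim pile of size 20, so its Grundy value is 20.
By the Sprague-Grundy theorem, the Grundy value of a sum of independent games is the XOR of the component values.
Combined value = 3 ⊕ 20 = 23.

23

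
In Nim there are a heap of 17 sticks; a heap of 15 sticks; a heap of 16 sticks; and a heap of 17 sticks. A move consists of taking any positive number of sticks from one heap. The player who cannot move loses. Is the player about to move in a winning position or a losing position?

Winning position

Compute the nim-sum pairwise:
17 ^ 15 = 30
30 ^ 16 = 14
14 ^ 17 = 31
The nim-sum is 31 ≠ 0, so this is an N-position: the player to move can win.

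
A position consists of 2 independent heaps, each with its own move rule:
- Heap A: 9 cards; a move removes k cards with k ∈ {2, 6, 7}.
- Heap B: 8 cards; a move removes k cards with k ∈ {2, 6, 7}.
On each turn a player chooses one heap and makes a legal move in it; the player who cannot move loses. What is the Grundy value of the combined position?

Build the Grundy sequence for heap A with g(k) = mex{g(k−s) : s ∈ {2, 6, 7}, s ≤ k}:
k:     0  1  2  3  4  5  6  7  8  9
g(k):  0  0  1  1  0  0  1  1  2  0
So g(9) = 0.
For heap B, compute g(0), g(1), … with moves {2, 6, 7}:
k:     0  1  2  3  4  5  6  7  8
g(k):  0  0  1  1  0  0  1  1  2
So g(8) = 2.
The value of a disjunctive sum is the nim-sum of the parts.
Combined value = 0 XOR 2 = 2.

2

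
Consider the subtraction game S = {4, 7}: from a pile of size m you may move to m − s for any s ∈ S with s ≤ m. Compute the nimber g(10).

2

Build the Grundy sequence with g(k) = mex{g(k−s) : s ∈ {4, 7}, s ≤ k}:
g(0) = mex{} = 0
g(1) = mex{} = 0
g(2) = mex{} = 0
g(3) = mex{} = 0
g(4) = mex{0} = 1
g(5) = mex{0} = 1
g(6) = mex{0} = 1
g(7) = mex{0} = 1
g(8) = mex{0,1} = 2
g(9) = mex{0,1} = 2
g(10) = mex{0,1} = 2
So g(10) = 2.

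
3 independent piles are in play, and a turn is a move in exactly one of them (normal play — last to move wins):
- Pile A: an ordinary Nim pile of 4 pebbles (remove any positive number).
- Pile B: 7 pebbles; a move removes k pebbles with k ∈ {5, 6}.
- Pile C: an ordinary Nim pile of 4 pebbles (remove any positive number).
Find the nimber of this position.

1

Pile A is a plain Nim pile of size 4, so its Grundy value is 4.
For pile B, compute g(0), g(1), … with moves {5, 6}:
g(0) = mex{} = 0
g(1) = mex{} = 0
g(2) = mex{} = 0
g(3) = mex{} = 0
g(4) = mex{} = 0
g(5) = mex{0} = 1
g(6) = mex{0} = 1
g(7) = mex{0} = 1
So g(7) = 1.
Pile C is a plain Nim pile of size 4, so its Grundy value is 4.
The value of a disjunctive sum is the nim-sum of the parts.
Combined value = 4 XOR 1 XOR 4 = 1.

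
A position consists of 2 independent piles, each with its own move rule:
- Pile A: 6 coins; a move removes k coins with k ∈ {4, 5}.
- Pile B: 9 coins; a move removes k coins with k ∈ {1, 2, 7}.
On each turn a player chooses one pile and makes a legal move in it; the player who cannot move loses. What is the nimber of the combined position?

Build the Grundy sequence for pile A with g(k) = mex{g(k−s) : s ∈ {4, 5}, s ≤ k}:
g(0) = mex{} = 0
g(1) = mex{} = 0
g(2) = mex{} = 0
g(3) = mex{} = 0
g(4) = mex{0} = 1
g(5) = mex{0} = 1
g(6) = mex{0} = 1
So g(6) = 1.
Grundy values for pile B (subtraction set {1, 2, 7}):
g(0) = mex{} = 0
g(1) = mex{0} = 1
g(2) = mex{0,1} = 2
g(3) = mex{1,2} = 0
g(4) = mex{0,2} = 1
g(5) = mex{0,1} = 2
g(6) = mex{1,2} = 0
g(7) = mex{0,2} = 1
g(8) = mex{0,1} = 2
g(9) = mex{1,2} = 0
So g(9) = 0.
By the Sprague-Grundy theorem, the Grundy value of a sum of independent games is the XOR of the component values.
Combined value = 1 XOR 0 = 1.

1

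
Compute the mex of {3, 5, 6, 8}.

0

0 is not in the set, so the mex is 0.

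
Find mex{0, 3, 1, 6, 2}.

4

The values 0, 1, 2, 3 are all present; 4 is the first non-negative integer missing from the set.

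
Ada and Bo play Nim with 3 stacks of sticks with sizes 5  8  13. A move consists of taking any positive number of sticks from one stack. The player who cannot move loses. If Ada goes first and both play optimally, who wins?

Bo wins

Write each in binary and XOR column by column:
  0101  (5)
  1000  (8)
  1101  (13)
  ----
  0000  (0)
The nim-sum is 0, so this is a P-position: the player to move is in a losing position under optimal play; Ada is about to move from it and so loses — Bo wins.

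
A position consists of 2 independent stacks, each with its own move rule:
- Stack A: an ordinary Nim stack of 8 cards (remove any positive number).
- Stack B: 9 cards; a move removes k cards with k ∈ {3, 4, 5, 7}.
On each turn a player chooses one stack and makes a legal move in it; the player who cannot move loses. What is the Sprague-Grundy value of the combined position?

11

Stack A is a plain Nim stack of size 8, so its Grundy value is 8.
Grundy values for stack B (subtraction set {3, 4, 5, 7}):
k:     0  1  2  3  4  5  6  7  8  9
g(k):  0  0  0  1  1  1  2  2  2  3
So g(9) = 3.
By the Sprague-Grundy theorem, the Grundy value of a sum of independent games is the XOR of the component values.
Combined value = 8 ⊕ 3 = 11.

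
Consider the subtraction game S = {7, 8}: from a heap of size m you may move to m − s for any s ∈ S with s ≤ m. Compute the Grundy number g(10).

1

Grundy values for subtraction set {7, 8}:
k:     0  1  2  3  4  5  6  7  8  9 10
g(k):  0  0  0  0  0  0  0  1  1  1  1
So g(10) = 1.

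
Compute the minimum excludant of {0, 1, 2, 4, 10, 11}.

3

The values 0, 1, 2 are all present; 3 is the first non-negative integer missing from the set.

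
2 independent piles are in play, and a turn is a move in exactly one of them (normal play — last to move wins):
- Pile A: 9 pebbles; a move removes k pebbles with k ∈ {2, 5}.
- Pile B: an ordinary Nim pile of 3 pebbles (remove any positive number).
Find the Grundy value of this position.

2

Grundy values for pile A (subtraction set {2, 5}):
k:     0  1  2  3  4  5  6  7  8  9
g(k):  0  0  1  1  0  2  1  0  0  1
So g(9) = 1.
Pile B is a plain Nim pile of size 3, so its Grundy value is 3.
By the Sprague-Grundy theorem, the Grundy value of a sum of independent games is the XOR of the component values.
Combined value = 1 ⊕ 3 = 2.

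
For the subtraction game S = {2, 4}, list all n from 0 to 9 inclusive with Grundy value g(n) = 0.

Build the Grundy sequence with g(k) = mex{g(k−s) : s ∈ {2, 4}, s ≤ k}:
k:     0  1  2  3  4  5  6  7  8  9
g(k):  0  0  1  1  2  2  0  0  1  1
The P-positions (g = 0) in 0..9 are 0, 1, 6, 7.

0, 1, 6, 7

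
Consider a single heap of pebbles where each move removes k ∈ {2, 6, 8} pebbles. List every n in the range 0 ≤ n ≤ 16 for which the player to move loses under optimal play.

0, 1, 4, 5, 14, 15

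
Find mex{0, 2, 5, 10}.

0 is in the set but 1 is not, so the mex is 1.

1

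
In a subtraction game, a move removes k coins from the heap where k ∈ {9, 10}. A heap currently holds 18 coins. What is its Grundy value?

Build the Grundy sequence with g(k) = mex{g(k−s) : s ∈ {9, 10}, s ≤ k}:
k:     0  1  2  3  4  5  6  7  8  9 10 11 12 13 14 15 16 17 18
g(k):  0  0  0  0  0  0  0  0  0  1  1  1  1  1  1  1  1  1  2
So g(18) = 2.

2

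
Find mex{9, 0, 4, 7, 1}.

2

The values 0, 1 are all present; 2 is the first non-negative integer missing from the set.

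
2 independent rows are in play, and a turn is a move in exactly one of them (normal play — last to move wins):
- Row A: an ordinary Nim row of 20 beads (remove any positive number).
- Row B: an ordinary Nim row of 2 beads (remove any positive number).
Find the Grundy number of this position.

22

Row A is a plain Nim row of size 20, so its Grundy value is 20.
Row B is a plain Nim row of size 2, so its Grundy value is 2.
By the Sprague-Grundy theorem, the Grundy value of a sum of independent games is the XOR of the component values.
Combined value = 20 ⊕ 2 = 22.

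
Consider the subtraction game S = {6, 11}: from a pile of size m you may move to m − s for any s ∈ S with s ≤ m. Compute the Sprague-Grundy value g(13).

2

Compute g(0), g(1), … for moves {6, 11}:
g(0) = mex{} = 0
g(1) = mex{} = 0
g(2) = mex{} = 0
g(3) = mex{} = 0
g(4) = mex{} = 0
g(5) = mex{} = 0
g(6) = mex{0} = 1
g(7) = mex{0} = 1
g(8) = mex{0} = 1
g(9) = mex{0} = 1
g(10) = mex{0} = 1
g(11) = mex{0} = 1
g(12) = mex{0,1} = 2
g(13) = mex{0,1} = 2
So g(13) = 2.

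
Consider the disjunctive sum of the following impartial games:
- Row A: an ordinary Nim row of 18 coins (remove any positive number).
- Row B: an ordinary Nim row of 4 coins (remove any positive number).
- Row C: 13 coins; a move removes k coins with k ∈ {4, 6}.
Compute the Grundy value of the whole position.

22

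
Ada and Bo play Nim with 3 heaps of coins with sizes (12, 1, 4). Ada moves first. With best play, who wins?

Nim-sum: 12 ⊕ 1 ⊕ 4 = 9.
The nim-sum is 9 ≠ 0, so this is an N-position: the player to move can win; Ada has a winning move.

Ada wins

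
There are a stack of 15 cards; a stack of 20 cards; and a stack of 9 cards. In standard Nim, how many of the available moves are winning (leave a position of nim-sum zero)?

1

Write each in binary and XOR column by column:
  01111  (15)
  10100  (20)
  01001  (9)
  -----
  10010  (18)
The overall nim-sum is X = 18. A stack of size p has a winning move iff p XOR X < p (reduce it to p XOR X).
  15: 15 XOR 18 = 29 ≥ 15 — no move.
  20: 20 XOR 18 = 6 < 20 — winning move (to 6).
  9: 9 XOR 18 = 27 ≥ 9 — no move.
That gives 1 winning move.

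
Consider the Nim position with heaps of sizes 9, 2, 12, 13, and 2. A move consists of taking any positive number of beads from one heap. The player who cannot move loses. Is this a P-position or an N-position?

N-position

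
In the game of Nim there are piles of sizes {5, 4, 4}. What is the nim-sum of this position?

5

Compute the nim-sum pairwise:
5 ^ 4 = 1
1 ^ 4 = 5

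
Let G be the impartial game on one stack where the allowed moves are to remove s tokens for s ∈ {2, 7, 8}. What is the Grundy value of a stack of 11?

Grundy values for subtraction set {2, 7, 8}:
k:     0  1  2  3  4  5  6  7  8  9 10 11
g(k):  0  0  1  1  0  0  1  1  2  2  0  3
So g(11) = 3.

3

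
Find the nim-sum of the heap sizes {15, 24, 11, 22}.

Compute the nim-sum pairwise:
15 ⊕ 24 = 23
23 ⊕ 11 = 28
28 ⊕ 22 = 10

10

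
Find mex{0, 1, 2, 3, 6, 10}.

4

The values 0, 1, 2, 3 are all present; 4 is the first non-negative integer missing from the set.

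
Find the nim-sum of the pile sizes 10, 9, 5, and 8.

14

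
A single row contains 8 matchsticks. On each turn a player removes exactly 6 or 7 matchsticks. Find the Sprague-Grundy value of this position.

Build the Grundy sequence with g(k) = mex{g(k−s) : s ∈ {6, 7}, s ≤ k}:
k:     0  1  2  3  4  5  6  7  8
g(k):  0  0  0  0  0  0  1  1  1
So g(8) = 1.

1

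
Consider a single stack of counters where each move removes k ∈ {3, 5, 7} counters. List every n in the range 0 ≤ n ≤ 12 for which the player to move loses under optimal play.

0, 1, 2, 10, 11, 12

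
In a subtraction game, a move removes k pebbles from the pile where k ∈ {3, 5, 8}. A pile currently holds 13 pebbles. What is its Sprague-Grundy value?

0

Compute g(0), g(1), … for moves {3, 5, 8}:
g(0) = mex{} = 0
g(1) = mex{} = 0
g(2) = mex{} = 0
g(3) = mex{0} = 1
g(4) = mex{0} = 1
g(5) = mex{0} = 1
g(6) = mex{0,1} = 2
g(7) = mex{0,1} = 2
g(8) = mex{0,1} = 2
g(9) = mex{0,1,2} = 3
g(10) = mex{0,1,2} = 3
g(11) = mex{1,2} = 0
g(12) = mex{1,2,3} = 0
g(13) = mex{1,2,3} = 0
So g(13) = 0.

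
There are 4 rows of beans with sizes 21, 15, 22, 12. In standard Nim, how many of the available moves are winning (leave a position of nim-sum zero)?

Nim-sum: 21 XOR 15 XOR 22 XOR 12 = 0.
The nim-sum is already 0, so every move leaves a nonzero nim-sum — there are no winning moves.

0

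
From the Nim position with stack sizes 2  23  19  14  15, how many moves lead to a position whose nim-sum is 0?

Compute the nim-sum pairwise:
2 ⊕ 23 = 21
21 ⊕ 19 = 6
6 ⊕ 14 = 8
8 ⊕ 15 = 7
The overall nim-sum is X = 7. A stack of size p has a winning move iff p XOR X < p (reduce it to p XOR X).
  2: 2 XOR 7 = 5 ≥ 2 — no move.
  23: 23 XOR 7 = 16 < 23 — winning move (to 16).
  19: 19 XOR 7 = 20 ≥ 19 — no move.
  14: 14 XOR 7 = 9 < 14 — winning move (to 9).
  15: 15 XOR 7 = 8 < 15 — winning move (to 8).
That gives 3 winning moves.

3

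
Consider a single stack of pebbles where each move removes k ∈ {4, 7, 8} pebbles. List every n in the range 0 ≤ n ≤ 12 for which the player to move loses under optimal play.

0, 1, 2, 3, 12

Grundy values for subtraction set {4, 7, 8}:
k:     0  1  2  3  4  5  6  7  8  9 10 11 12
g(k):  0  0  0  0  1  1  1  1  2  2  2  2  0
The P-positions (g = 0) in 0..12 are 0, 1, 2, 3, 12.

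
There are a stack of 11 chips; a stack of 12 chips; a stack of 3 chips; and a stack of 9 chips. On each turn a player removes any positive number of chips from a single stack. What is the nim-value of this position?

13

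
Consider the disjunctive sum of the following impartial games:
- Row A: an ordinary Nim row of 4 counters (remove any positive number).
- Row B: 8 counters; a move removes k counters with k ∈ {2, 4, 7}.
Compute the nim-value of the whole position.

Row A is a plain Nim row of size 4, so its Grundy value is 4.
Build the Grundy sequence for row B with g(k) = mex{g(k−s) : s ∈ {2, 4, 7}, s ≤ k}:
k:     0  1  2  3  4  5  6  7  8
g(k):  0  0  1  1  2  2  0  3  1
So g(8) = 1.
The value of a disjunctive sum is the nim-sum of the parts.
Combined value = 4 XOR 1 = 5.

5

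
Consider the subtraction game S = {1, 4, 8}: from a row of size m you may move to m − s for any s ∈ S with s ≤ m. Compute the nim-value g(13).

Grundy values for subtraction set {1, 4, 8}:
k:     0  1  2  3  4  5  6  7  8  9 10 11 12 13
g(k):  0  1  0  1  2  0  1  0  1  2  3  2  0  1
So g(13) = 1.

1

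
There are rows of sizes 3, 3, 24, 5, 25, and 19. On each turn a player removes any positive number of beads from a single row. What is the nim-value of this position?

23

In binary:
  00011  (3)
  00011  (3)
  11000  (24)
  00101  (5)
  11001  (25)
  10011  (19)
  -----
  10111  (23)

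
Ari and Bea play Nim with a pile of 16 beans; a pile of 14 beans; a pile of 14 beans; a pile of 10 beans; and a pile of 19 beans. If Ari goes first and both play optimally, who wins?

Ari wins

Compute the nim-sum pairwise:
16 XOR 14 = 30
30 XOR 14 = 16
16 XOR 10 = 26
26 XOR 19 = 9
The nim-sum is 9 ≠ 0, so this is an N-position: the player to move can win; Ari has a winning move.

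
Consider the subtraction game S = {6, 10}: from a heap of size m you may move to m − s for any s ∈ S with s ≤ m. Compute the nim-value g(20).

0

Compute g(0), g(1), … for moves {6, 10}:
k:     0  1  2  3  4  5  6  7  8  9 10 11 12 13 14 15 16 17 18 19 20
g(k):  0  0  0  0  0  0  1  1  1  1  1  1  2  2  2  2  0  0  0  0  0
So g(20) = 0.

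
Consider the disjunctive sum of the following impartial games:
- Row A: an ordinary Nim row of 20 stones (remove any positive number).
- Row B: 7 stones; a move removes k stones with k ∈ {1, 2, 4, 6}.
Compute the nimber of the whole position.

Row A is a plain Nim row of size 20, so its Grundy value is 20.
For row B, compute g(0), g(1), … with moves {1, 2, 4, 6}:
g(0) = mex{} = 0
g(1) = mex{0} = 1
g(2) = mex{0,1} = 2
g(3) = mex{1,2} = 0
g(4) = mex{0,2} = 1
g(5) = mex{0,1} = 2
g(6) = mex{0,1,2} = 3
g(7) = mex{0,1,2,3} = 4
So g(7) = 4.
The value of a disjunctive sum is the nim-sum of the parts.
Combined value = 20 ⊕ 4 = 16.

16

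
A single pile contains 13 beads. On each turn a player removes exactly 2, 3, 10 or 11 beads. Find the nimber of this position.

0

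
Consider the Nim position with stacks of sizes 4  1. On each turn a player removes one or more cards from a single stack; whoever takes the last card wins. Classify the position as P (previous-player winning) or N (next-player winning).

Compute the nim-sum pairwise:
4 ⊕ 1 = 5
The nim-sum is 5 ≠ 0, so this is an N-position: the player to move can win.

N-position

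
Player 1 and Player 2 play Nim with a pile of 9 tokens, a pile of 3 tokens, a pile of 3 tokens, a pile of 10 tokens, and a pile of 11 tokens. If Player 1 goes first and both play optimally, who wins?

Player 1 wins

Nim-sum: 9 ^ 3 ^ 3 ^ 10 ^ 11 = 8.
The nim-sum is 8 ≠ 0, so this is an N-position: the player to move can win; Player 1 has a winning move.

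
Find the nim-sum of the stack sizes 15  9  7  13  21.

25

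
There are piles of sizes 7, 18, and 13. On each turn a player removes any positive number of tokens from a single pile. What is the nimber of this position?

Compute the nim-sum pairwise:
7 ⊕ 18 = 21
21 ⊕ 13 = 24

24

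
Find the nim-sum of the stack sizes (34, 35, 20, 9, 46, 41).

27

Bitwise XOR of the heap sizes:
  100010  (34)
  100011  (35)
  010100  (20)
  001001  (9)
  101110  (46)
  101001  (41)
  ------
  011011  (27)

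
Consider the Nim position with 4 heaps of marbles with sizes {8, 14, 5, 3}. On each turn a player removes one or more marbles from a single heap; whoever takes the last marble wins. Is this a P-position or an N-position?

Write each in binary and XOR column by column:
  1000  (8)
  1110  (14)
  0101  (5)
  0011  (3)
  ----
  0000  (0)
The nim-sum is 0, so this is a P-position: the player to move is in a losing position under optimal play.

P-position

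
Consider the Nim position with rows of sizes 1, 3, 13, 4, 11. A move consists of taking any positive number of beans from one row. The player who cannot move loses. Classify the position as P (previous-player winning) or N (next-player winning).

P-position

Nim-sum: 1 ^ 3 ^ 13 ^ 4 ^ 11 = 0.
The nim-sum is 0, so this is a P-position: the player to move is in a losing position under optimal play.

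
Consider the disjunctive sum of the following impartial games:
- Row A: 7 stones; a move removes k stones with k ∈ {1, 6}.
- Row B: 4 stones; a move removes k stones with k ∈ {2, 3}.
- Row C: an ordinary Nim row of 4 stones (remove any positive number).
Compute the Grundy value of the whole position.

Grundy values for row A (subtraction set {1, 6}):
k:     0  1  2  3  4  5  6  7
g(k):  0  1  0  1  0  1  2  0
So g(7) = 0.
For row B, compute g(0), g(1), … with moves {2, 3}:
k:     0  1  2  3  4
g(k):  0  0  1  1  2
So g(4) = 2.
Row C is a plain Nim row of size 4, so its Grundy value is 4.
By the Sprague-Grundy theorem, the Grundy value of a sum of independent games is the XOR of the component values.
Combined value = 0 XOR 2 XOR 4 = 6.

6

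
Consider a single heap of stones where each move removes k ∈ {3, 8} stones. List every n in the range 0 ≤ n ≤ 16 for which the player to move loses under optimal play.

Build the Grundy sequence with g(k) = mex{g(k−s) : s ∈ {3, 8}, s ≤ k}:
k:     0  1  2  3  4  5  6  7  8  9 10 11 12 13 14 15 16
g(k):  0  0  0  1  1  1  0  0  2  1  1  0  0  0  1  1  1
The P-positions (g = 0) in 0..16 are 0, 1, 2, 6, 7, 11, 12, 13.

0, 1, 2, 6, 7, 11, 12, 13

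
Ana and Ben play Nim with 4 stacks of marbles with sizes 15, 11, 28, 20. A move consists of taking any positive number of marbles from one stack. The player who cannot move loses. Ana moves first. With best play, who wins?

Ana wins

Compute the nim-sum pairwise:
15 XOR 11 = 4
4 XOR 28 = 24
24 XOR 20 = 12
The nim-sum is 12 ≠ 0, so this is an N-position: the player to move can win; Ana has a winning move.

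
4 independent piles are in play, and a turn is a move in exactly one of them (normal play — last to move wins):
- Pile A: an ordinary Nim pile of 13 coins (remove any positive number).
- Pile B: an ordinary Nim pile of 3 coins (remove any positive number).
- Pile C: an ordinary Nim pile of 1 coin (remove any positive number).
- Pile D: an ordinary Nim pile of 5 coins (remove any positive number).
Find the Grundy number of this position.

10

Pile A is a plain Nim pile of size 13, so its Grundy value is 13.
Pile B is a plain Nim pile of size 3, so its Grundy value is 3.
Pile C is a plain Nim pile of size 1, so its Grundy value is 1.
Pile D is a plain Nim pile of size 5, so its Grundy value is 5.
By the Sprague-Grundy theorem, the Grundy value of a sum of independent games is the XOR of the component values.
Combined value = 13 XOR 3 XOR 1 XOR 5 = 10.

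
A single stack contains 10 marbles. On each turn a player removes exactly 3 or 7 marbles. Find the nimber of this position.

0

Grundy values for subtraction set {3, 7}:
g(0) = mex{} = 0
g(1) = mex{} = 0
g(2) = mex{} = 0
g(3) = mex{0} = 1
g(4) = mex{0} = 1
g(5) = mex{0} = 1
g(6) = mex{1} = 0
g(7) = mex{0,1} = 2
g(8) = mex{0,1} = 2
g(9) = mex{0} = 1
g(10) = mex{1,2} = 0
So g(10) = 0.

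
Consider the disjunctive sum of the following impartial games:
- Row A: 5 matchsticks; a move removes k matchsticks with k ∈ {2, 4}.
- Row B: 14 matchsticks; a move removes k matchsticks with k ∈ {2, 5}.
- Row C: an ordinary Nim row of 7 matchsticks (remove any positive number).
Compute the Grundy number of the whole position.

5

Grundy values for row A (subtraction set {2, 4}):
g(0) = mex{} = 0
g(1) = mex{} = 0
g(2) = mex{0} = 1
g(3) = mex{0} = 1
g(4) = mex{0,1} = 2
g(5) = mex{0,1} = 2
So g(5) = 2.
Build the Grundy sequence for row B with g(k) = mex{g(k−s) : s ∈ {2, 5}, s ≤ k}:
k:     0  1  2  3  4  5  6  7  8  9 10 11 12 13 14
g(k):  0  0  1  1  0  2  1  0  0  1  1  0  2  1  0
So g(14) = 0.
Row C is a plain Nim row of size 7, so its Grundy value is 7.
The value of a disjunctive sum is the nim-sum of the parts.
Combined value = 2 XOR 0 XOR 7 = 5.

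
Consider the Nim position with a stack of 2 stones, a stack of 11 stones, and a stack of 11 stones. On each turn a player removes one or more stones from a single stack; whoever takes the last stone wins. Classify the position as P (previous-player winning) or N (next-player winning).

N-position

Write each in binary and XOR column by column:
  0010  (2)
  1011  (11)
  1011  (11)
  ----
  0010  (2)
The nim-sum is 2 ≠ 0, so this is an N-position: the player to move can win.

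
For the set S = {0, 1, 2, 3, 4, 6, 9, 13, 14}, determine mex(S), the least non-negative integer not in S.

5

The values 0, 1, 2, 3, 4 are all present; 5 is the first non-negative integer missing from the set.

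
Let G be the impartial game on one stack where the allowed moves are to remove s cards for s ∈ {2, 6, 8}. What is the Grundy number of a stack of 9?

2

Compute g(0), g(1), … for moves {2, 6, 8}:
k:     0  1  2  3  4  5  6  7  8  9
g(k):  0  0  1  1  0  0  1  1  2  2
So g(9) = 2.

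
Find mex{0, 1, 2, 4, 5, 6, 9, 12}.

3

The values 0, 1, 2 are all present; 3 is the first non-negative integer missing from the set.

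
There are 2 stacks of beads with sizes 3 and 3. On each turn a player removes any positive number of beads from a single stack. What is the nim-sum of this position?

Compute the nim-sum pairwise:
3 ^ 3 = 0

0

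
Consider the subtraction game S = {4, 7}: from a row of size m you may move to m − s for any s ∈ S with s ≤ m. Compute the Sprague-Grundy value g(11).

Compute g(0), g(1), … for moves {4, 7}:
g(0) = mex{} = 0
g(1) = mex{} = 0
g(2) = mex{} = 0
g(3) = mex{} = 0
g(4) = mex{0} = 1
g(5) = mex{0} = 1
g(6) = mex{0} = 1
g(7) = mex{0} = 1
g(8) = mex{0,1} = 2
g(9) = mex{0,1} = 2
g(10) = mex{0,1} = 2
g(11) = mex{1} = 0
So g(11) = 0.

0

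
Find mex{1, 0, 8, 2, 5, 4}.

The values 0, 1, 2 are all present; 3 is the first non-negative integer missing from the set.

3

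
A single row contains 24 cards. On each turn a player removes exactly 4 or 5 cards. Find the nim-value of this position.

1

Compute g(0), g(1), … for moves {4, 5}:
k:     0  1  2  3  4  5  6  7  8  9 10 11 12 13 14 15 16 17 18 19 20 21 22 23 24
g(k):  0  0  0  0  1  1  1  1  2  0  0  0  0  1  1  1  1  2  0  0  0  0  1  1  1
So g(24) = 1.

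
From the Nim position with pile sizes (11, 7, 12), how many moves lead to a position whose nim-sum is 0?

0

Compute the nim-sum pairwise:
11 ^ 7 = 12
12 ^ 12 = 0
The nim-sum is already 0, so every move leaves a nonzero nim-sum — there are no winning moves.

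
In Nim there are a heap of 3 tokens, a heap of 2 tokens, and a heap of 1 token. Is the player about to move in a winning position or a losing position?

Losing position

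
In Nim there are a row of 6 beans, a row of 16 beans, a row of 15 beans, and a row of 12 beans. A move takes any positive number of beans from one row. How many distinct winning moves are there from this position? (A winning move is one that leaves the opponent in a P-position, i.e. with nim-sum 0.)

1

Compute the nim-sum pairwise:
6 XOR 16 = 22
22 XOR 15 = 25
25 XOR 12 = 21
The overall nim-sum is X = 21. A row of size p has a winning move iff p XOR X < p (reduce it to p XOR X).
  6: 6 XOR 21 = 19 ≥ 6 — no move.
  16: 16 XOR 21 = 5 < 16 — winning move (to 5).
  15: 15 XOR 21 = 26 ≥ 15 — no move.
  12: 12 XOR 21 = 25 ≥ 12 — no move.
That gives 1 winning move.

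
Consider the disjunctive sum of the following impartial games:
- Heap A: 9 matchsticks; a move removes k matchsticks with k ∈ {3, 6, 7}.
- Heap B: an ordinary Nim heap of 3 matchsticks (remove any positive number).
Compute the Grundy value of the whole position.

For heap A, compute g(0), g(1), … with moves {3, 6, 7}:
g(0) = mex{} = 0
g(1) = mex{} = 0
g(2) = mex{} = 0
g(3) = mex{0} = 1
g(4) = mex{0} = 1
g(5) = mex{0} = 1
g(6) = mex{0,1} = 2
g(7) = mex{0,1} = 2
g(8) = mex{0,1} = 2
g(9) = mex{0,1,2} = 3
So g(9) = 3.
Heap B is a plain Nim heap of size 3, so its Grundy value is 3.
By the Sprague-Grundy theorem, the Grundy value of a sum of independent games is the XOR of the component values.
Combined value = 3 XOR 3 = 0.

0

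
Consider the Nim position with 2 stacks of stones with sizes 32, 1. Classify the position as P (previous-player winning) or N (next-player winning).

N-position

Compute the nim-sum pairwise:
32 XOR 1 = 33
The nim-sum is 33 ≠ 0, so this is an N-position: the player to move can win.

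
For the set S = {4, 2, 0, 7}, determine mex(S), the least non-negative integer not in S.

0 is in the set but 1 is not, so the mex is 1.

1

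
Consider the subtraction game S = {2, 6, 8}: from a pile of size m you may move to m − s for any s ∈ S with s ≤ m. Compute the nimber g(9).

2

Grundy values for subtraction set {2, 6, 8}:
k:     0  1  2  3  4  5  6  7  8  9
g(k):  0  0  1  1  0  0  1  1  2  2
So g(9) = 2.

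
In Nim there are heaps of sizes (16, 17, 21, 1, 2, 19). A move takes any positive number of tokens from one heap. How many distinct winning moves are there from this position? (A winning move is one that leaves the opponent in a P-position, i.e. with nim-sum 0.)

1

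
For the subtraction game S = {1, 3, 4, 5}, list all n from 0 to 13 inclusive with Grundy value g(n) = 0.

0, 2, 8, 10

Compute g(0), g(1), … for moves {1, 3, 4, 5}:
g(0) = mex{} = 0
g(1) = mex{0} = 1
g(2) = mex{1} = 0
g(3) = mex{0} = 1
g(4) = mex{0,1} = 2
g(5) = mex{0,1,2} = 3
g(6) = mex{0,1,3} = 2
g(7) = mex{0,1,2} = 3
g(8) = mex{1,2,3} = 0
g(9) = mex{0,2,3} = 1
g(10) = mex{1,2,3} = 0
g(11) = mex{0,2,3} = 1
g(12) = mex{0,1,3} = 2
g(13) = mex{0,1,2} = 3
The P-positions (g = 0) in 0..13 are 0, 2, 8, 10.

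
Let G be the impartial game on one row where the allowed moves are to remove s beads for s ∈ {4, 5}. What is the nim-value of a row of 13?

Build the Grundy sequence with g(k) = mex{g(k−s) : s ∈ {4, 5}, s ≤ k}:
g(0) = mex{} = 0
g(1) = mex{} = 0
g(2) = mex{} = 0
g(3) = mex{} = 0
g(4) = mex{0} = 1
g(5) = mex{0} = 1
g(6) = mex{0} = 1
g(7) = mex{0} = 1
g(8) = mex{0,1} = 2
g(9) = mex{1} = 0
g(10) = mex{1} = 0
g(11) = mex{1} = 0
g(12) = mex{1,2} = 0
g(13) = mex{0,2} = 1
So g(13) = 1.

1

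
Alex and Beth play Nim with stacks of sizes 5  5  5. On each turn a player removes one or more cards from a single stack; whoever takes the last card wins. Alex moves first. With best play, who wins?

Alex wins

Nim-sum: 5 XOR 5 XOR 5 = 5.
The nim-sum is 5 ≠ 0, so this is an N-position: the player to move can win; Alex has a winning move.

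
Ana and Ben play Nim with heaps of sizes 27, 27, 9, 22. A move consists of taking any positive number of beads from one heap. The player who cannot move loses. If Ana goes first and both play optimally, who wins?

Nim-sum: 27 ^ 27 ^ 9 ^ 22 = 31.
The nim-sum is 31 ≠ 0, so this is an N-position: the player to move can win; Ana has a winning move.

Ana wins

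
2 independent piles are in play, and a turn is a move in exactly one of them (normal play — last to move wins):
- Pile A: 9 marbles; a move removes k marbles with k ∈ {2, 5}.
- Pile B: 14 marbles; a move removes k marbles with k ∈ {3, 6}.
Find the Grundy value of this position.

0

For pile A, compute g(0), g(1), … with moves {2, 5}:
k:     0  1  2  3  4  5  6  7  8  9
g(k):  0  0  1  1  0  2  1  0  0  1
So g(9) = 1.
Grundy values for pile B (subtraction set {3, 6}):
g(0) = mex{} = 0
g(1) = mex{} = 0
g(2) = mex{} = 0
g(3) = mex{0} = 1
g(4) = mex{0} = 1
g(5) = mex{0} = 1
g(6) = mex{0,1} = 2
g(7) = mex{0,1} = 2
g(8) = mex{0,1} = 2
g(9) = mex{1,2} = 0
g(10) = mex{1,2} = 0
g(11) = mex{1,2} = 0
g(12) = mex{0,2} = 1
g(13) = mex{0,2} = 1
g(14) = mex{0,2} = 1
So g(14) = 1.
The value of a disjunctive sum is the nim-sum of the parts.
Combined value = 1 ⊕ 1 = 0.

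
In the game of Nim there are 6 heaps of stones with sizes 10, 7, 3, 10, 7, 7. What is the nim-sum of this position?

4

Nim-sum: 10 ^ 7 ^ 3 ^ 10 ^ 7 ^ 7 = 4.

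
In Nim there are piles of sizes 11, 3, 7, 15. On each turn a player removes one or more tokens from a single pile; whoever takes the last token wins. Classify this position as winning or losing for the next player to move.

Losing position

Compute the nim-sum pairwise:
11 ⊕ 3 = 8
8 ⊕ 7 = 15
15 ⊕ 15 = 0
The nim-sum is 0, so this is a P-position: the player to move is in a losing position under optimal play.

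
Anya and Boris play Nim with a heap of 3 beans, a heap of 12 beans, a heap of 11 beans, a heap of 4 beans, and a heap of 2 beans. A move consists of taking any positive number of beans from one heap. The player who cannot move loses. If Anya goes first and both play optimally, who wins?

Anya wins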